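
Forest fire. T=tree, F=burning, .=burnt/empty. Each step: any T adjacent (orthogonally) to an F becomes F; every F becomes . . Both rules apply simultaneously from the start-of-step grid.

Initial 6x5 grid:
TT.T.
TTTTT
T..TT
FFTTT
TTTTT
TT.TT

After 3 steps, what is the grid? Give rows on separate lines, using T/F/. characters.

Step 1: 4 trees catch fire, 2 burn out
  TT.T.
  TTTTT
  F..TT
  ..FTT
  FFTTT
  TT.TT
Step 2: 5 trees catch fire, 4 burn out
  TT.T.
  FTTTT
  ...TT
  ...FT
  ..FTT
  FF.TT
Step 3: 5 trees catch fire, 5 burn out
  FT.T.
  .FTTT
  ...FT
  ....F
  ...FT
  ...TT

FT.T.
.FTTT
...FT
....F
...FT
...TT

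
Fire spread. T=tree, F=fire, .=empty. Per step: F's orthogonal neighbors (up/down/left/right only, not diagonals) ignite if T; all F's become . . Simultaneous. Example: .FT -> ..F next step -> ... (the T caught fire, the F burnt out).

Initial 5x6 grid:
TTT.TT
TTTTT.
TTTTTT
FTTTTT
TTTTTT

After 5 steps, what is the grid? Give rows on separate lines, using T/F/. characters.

Step 1: 3 trees catch fire, 1 burn out
  TTT.TT
  TTTTT.
  FTTTTT
  .FTTTT
  FTTTTT
Step 2: 4 trees catch fire, 3 burn out
  TTT.TT
  FTTTT.
  .FTTTT
  ..FTTT
  .FTTTT
Step 3: 5 trees catch fire, 4 burn out
  FTT.TT
  .FTTT.
  ..FTTT
  ...FTT
  ..FTTT
Step 4: 5 trees catch fire, 5 burn out
  .FT.TT
  ..FTT.
  ...FTT
  ....FT
  ...FTT
Step 5: 5 trees catch fire, 5 burn out
  ..F.TT
  ...FT.
  ....FT
  .....F
  ....FT

..F.TT
...FT.
....FT
.....F
....FT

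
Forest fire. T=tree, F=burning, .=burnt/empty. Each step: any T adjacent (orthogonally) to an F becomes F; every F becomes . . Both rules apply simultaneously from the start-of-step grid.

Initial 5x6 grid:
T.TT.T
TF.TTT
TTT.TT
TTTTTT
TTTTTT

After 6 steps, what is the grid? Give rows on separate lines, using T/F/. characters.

Step 1: 2 trees catch fire, 1 burn out
  T.TT.T
  F..TTT
  TFT.TT
  TTTTTT
  TTTTTT
Step 2: 4 trees catch fire, 2 burn out
  F.TT.T
  ...TTT
  F.F.TT
  TFTTTT
  TTTTTT
Step 3: 3 trees catch fire, 4 burn out
  ..TT.T
  ...TTT
  ....TT
  F.FTTT
  TFTTTT
Step 4: 3 trees catch fire, 3 burn out
  ..TT.T
  ...TTT
  ....TT
  ...FTT
  F.FTTT
Step 5: 2 trees catch fire, 3 burn out
  ..TT.T
  ...TTT
  ....TT
  ....FT
  ...FTT
Step 6: 3 trees catch fire, 2 burn out
  ..TT.T
  ...TTT
  ....FT
  .....F
  ....FT

..TT.T
...TTT
....FT
.....F
....FT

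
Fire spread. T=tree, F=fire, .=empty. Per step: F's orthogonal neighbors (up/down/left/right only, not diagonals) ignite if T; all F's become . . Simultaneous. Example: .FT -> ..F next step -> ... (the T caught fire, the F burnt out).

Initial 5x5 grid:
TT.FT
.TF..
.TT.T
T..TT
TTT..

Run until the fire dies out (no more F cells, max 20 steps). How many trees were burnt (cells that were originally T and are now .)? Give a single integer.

Step 1: +3 fires, +2 burnt (F count now 3)
Step 2: +2 fires, +3 burnt (F count now 2)
Step 3: +1 fires, +2 burnt (F count now 1)
Step 4: +0 fires, +1 burnt (F count now 0)
Fire out after step 4
Initially T: 13, now '.': 18
Total burnt (originally-T cells now '.'): 6

Answer: 6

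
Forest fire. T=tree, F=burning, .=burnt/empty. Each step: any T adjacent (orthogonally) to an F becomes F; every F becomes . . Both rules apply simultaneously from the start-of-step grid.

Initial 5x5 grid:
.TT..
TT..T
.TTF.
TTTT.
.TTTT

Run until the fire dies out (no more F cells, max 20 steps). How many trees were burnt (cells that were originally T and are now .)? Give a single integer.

Step 1: +2 fires, +1 burnt (F count now 2)
Step 2: +3 fires, +2 burnt (F count now 3)
Step 3: +4 fires, +3 burnt (F count now 4)
Step 4: +4 fires, +4 burnt (F count now 4)
Step 5: +1 fires, +4 burnt (F count now 1)
Step 6: +0 fires, +1 burnt (F count now 0)
Fire out after step 6
Initially T: 15, now '.': 24
Total burnt (originally-T cells now '.'): 14

Answer: 14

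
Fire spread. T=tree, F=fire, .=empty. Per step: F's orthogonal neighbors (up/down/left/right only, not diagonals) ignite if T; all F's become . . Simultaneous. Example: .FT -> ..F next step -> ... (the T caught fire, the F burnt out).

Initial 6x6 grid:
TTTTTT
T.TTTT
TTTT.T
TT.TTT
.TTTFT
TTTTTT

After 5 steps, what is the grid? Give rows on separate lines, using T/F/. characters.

Step 1: 4 trees catch fire, 1 burn out
  TTTTTT
  T.TTTT
  TTTT.T
  TT.TFT
  .TTF.F
  TTTTFT
Step 2: 5 trees catch fire, 4 burn out
  TTTTTT
  T.TTTT
  TTTT.T
  TT.F.F
  .TF...
  TTTF.F
Step 3: 4 trees catch fire, 5 burn out
  TTTTTT
  T.TTTT
  TTTF.F
  TT....
  .F....
  TTF...
Step 4: 5 trees catch fire, 4 burn out
  TTTTTT
  T.TFTF
  TTF...
  TF....
  ......
  TF....
Step 5: 7 trees catch fire, 5 burn out
  TTTFTF
  T.F.F.
  TF....
  F.....
  ......
  F.....

TTTFTF
T.F.F.
TF....
F.....
......
F.....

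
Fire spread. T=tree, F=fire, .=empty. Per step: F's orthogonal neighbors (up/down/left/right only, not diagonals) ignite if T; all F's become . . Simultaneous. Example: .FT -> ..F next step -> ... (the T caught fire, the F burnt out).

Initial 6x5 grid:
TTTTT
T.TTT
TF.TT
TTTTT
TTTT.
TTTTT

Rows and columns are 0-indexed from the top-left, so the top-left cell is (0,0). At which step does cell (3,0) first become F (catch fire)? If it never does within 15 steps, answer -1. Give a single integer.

Step 1: cell (3,0)='T' (+2 fires, +1 burnt)
Step 2: cell (3,0)='F' (+4 fires, +2 burnt)
  -> target ignites at step 2
Step 3: cell (3,0)='.' (+5 fires, +4 burnt)
Step 4: cell (3,0)='.' (+6 fires, +5 burnt)
Step 5: cell (3,0)='.' (+4 fires, +6 burnt)
Step 6: cell (3,0)='.' (+4 fires, +4 burnt)
Step 7: cell (3,0)='.' (+1 fires, +4 burnt)
Step 8: cell (3,0)='.' (+0 fires, +1 burnt)
  fire out at step 8

2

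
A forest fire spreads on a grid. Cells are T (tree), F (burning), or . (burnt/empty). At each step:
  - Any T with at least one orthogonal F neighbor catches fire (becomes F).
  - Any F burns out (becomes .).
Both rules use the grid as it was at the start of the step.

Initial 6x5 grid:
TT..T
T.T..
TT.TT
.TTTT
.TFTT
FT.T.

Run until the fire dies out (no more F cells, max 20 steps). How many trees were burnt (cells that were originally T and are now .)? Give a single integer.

Step 1: +4 fires, +2 burnt (F count now 4)
Step 2: +4 fires, +4 burnt (F count now 4)
Step 3: +3 fires, +4 burnt (F count now 3)
Step 4: +2 fires, +3 burnt (F count now 2)
Step 5: +1 fires, +2 burnt (F count now 1)
Step 6: +1 fires, +1 burnt (F count now 1)
Step 7: +1 fires, +1 burnt (F count now 1)
Step 8: +0 fires, +1 burnt (F count now 0)
Fire out after step 8
Initially T: 18, now '.': 28
Total burnt (originally-T cells now '.'): 16

Answer: 16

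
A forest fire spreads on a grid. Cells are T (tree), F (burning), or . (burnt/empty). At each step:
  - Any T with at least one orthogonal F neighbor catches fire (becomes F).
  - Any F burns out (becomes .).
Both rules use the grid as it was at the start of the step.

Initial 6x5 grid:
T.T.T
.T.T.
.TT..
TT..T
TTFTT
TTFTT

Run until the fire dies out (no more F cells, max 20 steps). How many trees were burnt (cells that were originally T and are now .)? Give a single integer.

Step 1: +4 fires, +2 burnt (F count now 4)
Step 2: +5 fires, +4 burnt (F count now 5)
Step 3: +3 fires, +5 burnt (F count now 3)
Step 4: +2 fires, +3 burnt (F count now 2)
Step 5: +0 fires, +2 burnt (F count now 0)
Fire out after step 5
Initially T: 18, now '.': 26
Total burnt (originally-T cells now '.'): 14

Answer: 14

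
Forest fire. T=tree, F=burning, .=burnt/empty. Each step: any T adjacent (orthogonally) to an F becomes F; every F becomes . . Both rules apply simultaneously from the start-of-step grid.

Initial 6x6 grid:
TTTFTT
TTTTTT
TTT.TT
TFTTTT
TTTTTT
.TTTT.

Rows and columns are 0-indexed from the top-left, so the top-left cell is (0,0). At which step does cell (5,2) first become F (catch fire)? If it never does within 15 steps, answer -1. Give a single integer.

Step 1: cell (5,2)='T' (+7 fires, +2 burnt)
Step 2: cell (5,2)='T' (+11 fires, +7 burnt)
Step 3: cell (5,2)='F' (+7 fires, +11 burnt)
  -> target ignites at step 3
Step 4: cell (5,2)='.' (+4 fires, +7 burnt)
Step 5: cell (5,2)='.' (+2 fires, +4 burnt)
Step 6: cell (5,2)='.' (+0 fires, +2 burnt)
  fire out at step 6

3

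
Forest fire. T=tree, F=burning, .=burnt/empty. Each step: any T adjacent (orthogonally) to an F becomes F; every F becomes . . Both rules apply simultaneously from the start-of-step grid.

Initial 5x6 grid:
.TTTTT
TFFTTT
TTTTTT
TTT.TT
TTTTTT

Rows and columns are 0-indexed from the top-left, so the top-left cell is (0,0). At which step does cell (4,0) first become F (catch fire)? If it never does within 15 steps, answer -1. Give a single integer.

Step 1: cell (4,0)='T' (+6 fires, +2 burnt)
Step 2: cell (4,0)='T' (+6 fires, +6 burnt)
Step 3: cell (4,0)='T' (+6 fires, +6 burnt)
Step 4: cell (4,0)='F' (+5 fires, +6 burnt)
  -> target ignites at step 4
Step 5: cell (4,0)='.' (+2 fires, +5 burnt)
Step 6: cell (4,0)='.' (+1 fires, +2 burnt)
Step 7: cell (4,0)='.' (+0 fires, +1 burnt)
  fire out at step 7

4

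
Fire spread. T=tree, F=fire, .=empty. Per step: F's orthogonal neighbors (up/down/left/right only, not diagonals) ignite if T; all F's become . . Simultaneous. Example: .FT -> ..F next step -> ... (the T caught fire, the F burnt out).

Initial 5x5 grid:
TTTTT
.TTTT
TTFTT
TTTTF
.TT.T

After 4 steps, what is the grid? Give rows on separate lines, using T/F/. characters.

Step 1: 7 trees catch fire, 2 burn out
  TTTTT
  .TFTT
  TF.FF
  TTFF.
  .TT.F
Step 2: 7 trees catch fire, 7 burn out
  TTFTT
  .F.FF
  F....
  TF...
  .TF..
Step 3: 5 trees catch fire, 7 burn out
  TF.FF
  .....
  .....
  F....
  .F...
Step 4: 1 trees catch fire, 5 burn out
  F....
  .....
  .....
  .....
  .....

F....
.....
.....
.....
.....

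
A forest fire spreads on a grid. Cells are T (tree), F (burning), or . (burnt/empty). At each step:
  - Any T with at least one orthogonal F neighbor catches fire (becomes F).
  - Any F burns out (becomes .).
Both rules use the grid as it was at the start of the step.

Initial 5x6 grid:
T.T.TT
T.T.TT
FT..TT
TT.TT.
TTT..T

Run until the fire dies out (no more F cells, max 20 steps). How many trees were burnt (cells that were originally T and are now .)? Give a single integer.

Step 1: +3 fires, +1 burnt (F count now 3)
Step 2: +3 fires, +3 burnt (F count now 3)
Step 3: +1 fires, +3 burnt (F count now 1)
Step 4: +1 fires, +1 burnt (F count now 1)
Step 5: +0 fires, +1 burnt (F count now 0)
Fire out after step 5
Initially T: 19, now '.': 19
Total burnt (originally-T cells now '.'): 8

Answer: 8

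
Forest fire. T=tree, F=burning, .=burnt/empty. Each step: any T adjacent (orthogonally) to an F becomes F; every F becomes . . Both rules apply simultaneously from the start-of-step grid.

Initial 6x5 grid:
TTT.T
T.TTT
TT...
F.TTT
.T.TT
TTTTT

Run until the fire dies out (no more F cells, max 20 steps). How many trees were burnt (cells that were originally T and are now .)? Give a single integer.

Answer: 10

Derivation:
Step 1: +1 fires, +1 burnt (F count now 1)
Step 2: +2 fires, +1 burnt (F count now 2)
Step 3: +1 fires, +2 burnt (F count now 1)
Step 4: +1 fires, +1 burnt (F count now 1)
Step 5: +1 fires, +1 burnt (F count now 1)
Step 6: +1 fires, +1 burnt (F count now 1)
Step 7: +1 fires, +1 burnt (F count now 1)
Step 8: +1 fires, +1 burnt (F count now 1)
Step 9: +1 fires, +1 burnt (F count now 1)
Step 10: +0 fires, +1 burnt (F count now 0)
Fire out after step 10
Initially T: 21, now '.': 19
Total burnt (originally-T cells now '.'): 10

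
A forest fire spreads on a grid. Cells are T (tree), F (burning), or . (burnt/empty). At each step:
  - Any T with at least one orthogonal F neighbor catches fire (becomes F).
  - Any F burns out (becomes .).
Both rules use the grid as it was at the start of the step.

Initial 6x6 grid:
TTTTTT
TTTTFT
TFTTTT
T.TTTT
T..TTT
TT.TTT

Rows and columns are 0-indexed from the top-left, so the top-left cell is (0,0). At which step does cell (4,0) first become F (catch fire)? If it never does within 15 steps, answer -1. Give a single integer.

Step 1: cell (4,0)='T' (+7 fires, +2 burnt)
Step 2: cell (4,0)='T' (+10 fires, +7 burnt)
Step 3: cell (4,0)='F' (+6 fires, +10 burnt)
  -> target ignites at step 3
Step 4: cell (4,0)='.' (+4 fires, +6 burnt)
Step 5: cell (4,0)='.' (+3 fires, +4 burnt)
Step 6: cell (4,0)='.' (+0 fires, +3 burnt)
  fire out at step 6

3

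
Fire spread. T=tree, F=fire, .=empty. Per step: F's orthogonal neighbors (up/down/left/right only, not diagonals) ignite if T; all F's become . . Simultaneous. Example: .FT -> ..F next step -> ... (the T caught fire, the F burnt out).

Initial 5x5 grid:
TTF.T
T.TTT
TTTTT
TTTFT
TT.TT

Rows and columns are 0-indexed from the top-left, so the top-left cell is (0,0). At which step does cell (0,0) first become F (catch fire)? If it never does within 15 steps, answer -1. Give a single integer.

Step 1: cell (0,0)='T' (+6 fires, +2 burnt)
Step 2: cell (0,0)='F' (+6 fires, +6 burnt)
  -> target ignites at step 2
Step 3: cell (0,0)='.' (+5 fires, +6 burnt)
Step 4: cell (0,0)='.' (+3 fires, +5 burnt)
Step 5: cell (0,0)='.' (+0 fires, +3 burnt)
  fire out at step 5

2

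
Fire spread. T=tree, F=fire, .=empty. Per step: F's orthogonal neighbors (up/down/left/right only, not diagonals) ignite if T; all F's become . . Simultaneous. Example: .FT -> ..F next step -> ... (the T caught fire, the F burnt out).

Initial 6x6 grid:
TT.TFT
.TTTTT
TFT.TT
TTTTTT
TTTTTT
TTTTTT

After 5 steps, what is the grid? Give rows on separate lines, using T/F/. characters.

Step 1: 7 trees catch fire, 2 burn out
  TT.F.F
  .FTTFT
  F.F.TT
  TFTTTT
  TTTTTT
  TTTTTT
Step 2: 8 trees catch fire, 7 burn out
  TF....
  ..FF.F
  ....FT
  F.FTTT
  TFTTTT
  TTTTTT
Step 3: 7 trees catch fire, 8 burn out
  F.....
  ......
  .....F
  ...FFT
  F.FTTT
  TFTTTT
Step 4: 5 trees catch fire, 7 burn out
  ......
  ......
  ......
  .....F
  ...FFT
  F.FTTT
Step 5: 3 trees catch fire, 5 burn out
  ......
  ......
  ......
  ......
  .....F
  ...FFT

......
......
......
......
.....F
...FFT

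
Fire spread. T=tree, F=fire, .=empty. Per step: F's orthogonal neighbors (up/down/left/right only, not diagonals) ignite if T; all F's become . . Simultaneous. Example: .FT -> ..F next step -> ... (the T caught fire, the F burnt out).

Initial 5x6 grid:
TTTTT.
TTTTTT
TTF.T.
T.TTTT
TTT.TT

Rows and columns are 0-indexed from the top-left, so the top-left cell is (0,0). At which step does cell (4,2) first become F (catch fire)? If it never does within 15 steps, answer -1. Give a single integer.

Step 1: cell (4,2)='T' (+3 fires, +1 burnt)
Step 2: cell (4,2)='F' (+6 fires, +3 burnt)
  -> target ignites at step 2
Step 3: cell (4,2)='.' (+7 fires, +6 burnt)
Step 4: cell (4,2)='.' (+7 fires, +7 burnt)
Step 5: cell (4,2)='.' (+1 fires, +7 burnt)
Step 6: cell (4,2)='.' (+0 fires, +1 burnt)
  fire out at step 6

2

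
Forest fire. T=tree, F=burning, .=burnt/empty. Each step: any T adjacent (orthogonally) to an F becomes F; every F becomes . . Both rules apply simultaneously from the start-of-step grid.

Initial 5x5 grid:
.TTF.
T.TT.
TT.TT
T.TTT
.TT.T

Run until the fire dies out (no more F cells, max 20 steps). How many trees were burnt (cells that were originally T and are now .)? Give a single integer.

Answer: 12

Derivation:
Step 1: +2 fires, +1 burnt (F count now 2)
Step 2: +3 fires, +2 burnt (F count now 3)
Step 3: +2 fires, +3 burnt (F count now 2)
Step 4: +2 fires, +2 burnt (F count now 2)
Step 5: +2 fires, +2 burnt (F count now 2)
Step 6: +1 fires, +2 burnt (F count now 1)
Step 7: +0 fires, +1 burnt (F count now 0)
Fire out after step 7
Initially T: 16, now '.': 21
Total burnt (originally-T cells now '.'): 12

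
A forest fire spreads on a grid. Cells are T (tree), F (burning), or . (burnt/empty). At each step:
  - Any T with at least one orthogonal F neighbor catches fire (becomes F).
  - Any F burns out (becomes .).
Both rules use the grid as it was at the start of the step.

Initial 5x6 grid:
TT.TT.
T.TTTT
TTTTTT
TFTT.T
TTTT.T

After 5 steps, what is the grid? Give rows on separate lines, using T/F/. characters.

Step 1: 4 trees catch fire, 1 burn out
  TT.TT.
  T.TTTT
  TFTTTT
  F.FT.T
  TFTT.T
Step 2: 5 trees catch fire, 4 burn out
  TT.TT.
  T.TTTT
  F.FTTT
  ...F.T
  F.FT.T
Step 3: 4 trees catch fire, 5 burn out
  TT.TT.
  F.FTTT
  ...FTT
  .....T
  ...F.T
Step 4: 3 trees catch fire, 4 burn out
  FT.TT.
  ...FTT
  ....FT
  .....T
  .....T
Step 5: 4 trees catch fire, 3 burn out
  .F.FT.
  ....FT
  .....F
  .....T
  .....T

.F.FT.
....FT
.....F
.....T
.....T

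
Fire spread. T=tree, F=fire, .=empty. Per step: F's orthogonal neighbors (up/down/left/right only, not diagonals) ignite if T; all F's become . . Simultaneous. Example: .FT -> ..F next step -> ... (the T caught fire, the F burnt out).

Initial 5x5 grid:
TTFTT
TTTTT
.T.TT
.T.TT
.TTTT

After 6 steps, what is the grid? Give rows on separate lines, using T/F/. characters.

Step 1: 3 trees catch fire, 1 burn out
  TF.FT
  TTFTT
  .T.TT
  .T.TT
  .TTTT
Step 2: 4 trees catch fire, 3 burn out
  F...F
  TF.FT
  .T.TT
  .T.TT
  .TTTT
Step 3: 4 trees catch fire, 4 burn out
  .....
  F...F
  .F.FT
  .T.TT
  .TTTT
Step 4: 3 trees catch fire, 4 burn out
  .....
  .....
  ....F
  .F.FT
  .TTTT
Step 5: 3 trees catch fire, 3 burn out
  .....
  .....
  .....
  ....F
  .FTFT
Step 6: 2 trees catch fire, 3 burn out
  .....
  .....
  .....
  .....
  ..F.F

.....
.....
.....
.....
..F.F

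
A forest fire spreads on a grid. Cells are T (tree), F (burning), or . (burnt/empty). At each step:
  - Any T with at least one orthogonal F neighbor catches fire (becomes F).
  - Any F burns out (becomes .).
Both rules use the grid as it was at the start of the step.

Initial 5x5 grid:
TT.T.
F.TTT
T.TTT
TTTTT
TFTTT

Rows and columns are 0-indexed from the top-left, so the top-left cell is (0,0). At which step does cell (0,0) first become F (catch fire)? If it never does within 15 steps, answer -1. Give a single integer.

Step 1: cell (0,0)='F' (+5 fires, +2 burnt)
  -> target ignites at step 1
Step 2: cell (0,0)='.' (+4 fires, +5 burnt)
Step 3: cell (0,0)='.' (+3 fires, +4 burnt)
Step 4: cell (0,0)='.' (+3 fires, +3 burnt)
Step 5: cell (0,0)='.' (+2 fires, +3 burnt)
Step 6: cell (0,0)='.' (+2 fires, +2 burnt)
Step 7: cell (0,0)='.' (+0 fires, +2 burnt)
  fire out at step 7

1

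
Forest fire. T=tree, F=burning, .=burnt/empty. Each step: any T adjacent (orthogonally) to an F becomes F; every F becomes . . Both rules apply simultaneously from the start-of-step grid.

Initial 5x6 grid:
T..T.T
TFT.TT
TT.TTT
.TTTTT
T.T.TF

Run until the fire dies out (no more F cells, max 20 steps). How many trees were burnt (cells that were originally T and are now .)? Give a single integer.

Answer: 18

Derivation:
Step 1: +5 fires, +2 burnt (F count now 5)
Step 2: +5 fires, +5 burnt (F count now 5)
Step 3: +4 fires, +5 burnt (F count now 4)
Step 4: +4 fires, +4 burnt (F count now 4)
Step 5: +0 fires, +4 burnt (F count now 0)
Fire out after step 5
Initially T: 20, now '.': 28
Total burnt (originally-T cells now '.'): 18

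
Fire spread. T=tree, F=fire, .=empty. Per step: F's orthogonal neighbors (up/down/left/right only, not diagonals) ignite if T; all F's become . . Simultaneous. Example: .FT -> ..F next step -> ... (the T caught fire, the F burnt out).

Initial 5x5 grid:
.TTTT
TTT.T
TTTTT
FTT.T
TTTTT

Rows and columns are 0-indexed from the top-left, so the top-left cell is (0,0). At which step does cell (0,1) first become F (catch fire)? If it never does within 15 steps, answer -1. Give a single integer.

Step 1: cell (0,1)='T' (+3 fires, +1 burnt)
Step 2: cell (0,1)='T' (+4 fires, +3 burnt)
Step 3: cell (0,1)='T' (+3 fires, +4 burnt)
Step 4: cell (0,1)='F' (+4 fires, +3 burnt)
  -> target ignites at step 4
Step 5: cell (0,1)='.' (+3 fires, +4 burnt)
Step 6: cell (0,1)='.' (+3 fires, +3 burnt)
Step 7: cell (0,1)='.' (+1 fires, +3 burnt)
Step 8: cell (0,1)='.' (+0 fires, +1 burnt)
  fire out at step 8

4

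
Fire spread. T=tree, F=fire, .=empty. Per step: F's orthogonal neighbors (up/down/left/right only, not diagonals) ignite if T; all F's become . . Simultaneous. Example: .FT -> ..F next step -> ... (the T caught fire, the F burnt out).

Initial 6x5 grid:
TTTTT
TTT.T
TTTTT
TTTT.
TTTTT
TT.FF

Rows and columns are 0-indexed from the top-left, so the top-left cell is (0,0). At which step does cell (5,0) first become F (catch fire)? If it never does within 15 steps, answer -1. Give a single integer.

Step 1: cell (5,0)='T' (+2 fires, +2 burnt)
Step 2: cell (5,0)='T' (+2 fires, +2 burnt)
Step 3: cell (5,0)='T' (+3 fires, +2 burnt)
Step 4: cell (5,0)='T' (+5 fires, +3 burnt)
Step 5: cell (5,0)='F' (+5 fires, +5 burnt)
  -> target ignites at step 5
Step 6: cell (5,0)='.' (+4 fires, +5 burnt)
Step 7: cell (5,0)='.' (+3 fires, +4 burnt)
Step 8: cell (5,0)='.' (+1 fires, +3 burnt)
Step 9: cell (5,0)='.' (+0 fires, +1 burnt)
  fire out at step 9

5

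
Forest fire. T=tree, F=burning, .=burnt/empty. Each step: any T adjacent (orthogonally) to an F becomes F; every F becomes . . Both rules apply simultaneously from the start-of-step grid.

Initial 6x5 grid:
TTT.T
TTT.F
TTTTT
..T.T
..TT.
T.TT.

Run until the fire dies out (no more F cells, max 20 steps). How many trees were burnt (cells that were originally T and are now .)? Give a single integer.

Step 1: +2 fires, +1 burnt (F count now 2)
Step 2: +2 fires, +2 burnt (F count now 2)
Step 3: +1 fires, +2 burnt (F count now 1)
Step 4: +3 fires, +1 burnt (F count now 3)
Step 5: +4 fires, +3 burnt (F count now 4)
Step 6: +4 fires, +4 burnt (F count now 4)
Step 7: +2 fires, +4 burnt (F count now 2)
Step 8: +0 fires, +2 burnt (F count now 0)
Fire out after step 8
Initially T: 19, now '.': 29
Total burnt (originally-T cells now '.'): 18

Answer: 18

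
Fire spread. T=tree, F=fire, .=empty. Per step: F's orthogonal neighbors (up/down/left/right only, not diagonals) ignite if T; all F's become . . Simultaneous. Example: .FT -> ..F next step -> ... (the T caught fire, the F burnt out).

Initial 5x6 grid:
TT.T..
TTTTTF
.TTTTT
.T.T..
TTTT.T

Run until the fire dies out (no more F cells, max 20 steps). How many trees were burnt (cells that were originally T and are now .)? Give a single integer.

Step 1: +2 fires, +1 burnt (F count now 2)
Step 2: +2 fires, +2 burnt (F count now 2)
Step 3: +3 fires, +2 burnt (F count now 3)
Step 4: +3 fires, +3 burnt (F count now 3)
Step 5: +4 fires, +3 burnt (F count now 4)
Step 6: +3 fires, +4 burnt (F count now 3)
Step 7: +1 fires, +3 burnt (F count now 1)
Step 8: +1 fires, +1 burnt (F count now 1)
Step 9: +0 fires, +1 burnt (F count now 0)
Fire out after step 9
Initially T: 20, now '.': 29
Total burnt (originally-T cells now '.'): 19

Answer: 19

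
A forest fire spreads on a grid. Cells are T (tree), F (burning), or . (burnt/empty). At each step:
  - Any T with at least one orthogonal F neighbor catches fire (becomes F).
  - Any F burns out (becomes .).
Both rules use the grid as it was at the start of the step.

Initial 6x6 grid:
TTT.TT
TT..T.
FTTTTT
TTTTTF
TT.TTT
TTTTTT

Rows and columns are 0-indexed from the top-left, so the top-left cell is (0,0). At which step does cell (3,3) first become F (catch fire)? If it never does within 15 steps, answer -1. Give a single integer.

Step 1: cell (3,3)='T' (+6 fires, +2 burnt)
Step 2: cell (3,3)='F' (+9 fires, +6 burnt)
  -> target ignites at step 2
Step 3: cell (3,3)='.' (+8 fires, +9 burnt)
Step 4: cell (3,3)='.' (+4 fires, +8 burnt)
Step 5: cell (3,3)='.' (+2 fires, +4 burnt)
Step 6: cell (3,3)='.' (+0 fires, +2 burnt)
  fire out at step 6

2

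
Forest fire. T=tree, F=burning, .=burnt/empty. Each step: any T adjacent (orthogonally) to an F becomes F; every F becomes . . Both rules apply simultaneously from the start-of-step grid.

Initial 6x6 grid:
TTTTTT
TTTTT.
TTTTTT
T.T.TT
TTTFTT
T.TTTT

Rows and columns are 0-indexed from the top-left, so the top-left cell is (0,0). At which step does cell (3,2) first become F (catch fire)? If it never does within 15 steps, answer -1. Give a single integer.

Step 1: cell (3,2)='T' (+3 fires, +1 burnt)
Step 2: cell (3,2)='F' (+6 fires, +3 burnt)
  -> target ignites at step 2
Step 3: cell (3,2)='.' (+5 fires, +6 burnt)
Step 4: cell (3,2)='.' (+7 fires, +5 burnt)
Step 5: cell (3,2)='.' (+5 fires, +7 burnt)
Step 6: cell (3,2)='.' (+4 fires, +5 burnt)
Step 7: cell (3,2)='.' (+1 fires, +4 burnt)
Step 8: cell (3,2)='.' (+0 fires, +1 burnt)
  fire out at step 8

2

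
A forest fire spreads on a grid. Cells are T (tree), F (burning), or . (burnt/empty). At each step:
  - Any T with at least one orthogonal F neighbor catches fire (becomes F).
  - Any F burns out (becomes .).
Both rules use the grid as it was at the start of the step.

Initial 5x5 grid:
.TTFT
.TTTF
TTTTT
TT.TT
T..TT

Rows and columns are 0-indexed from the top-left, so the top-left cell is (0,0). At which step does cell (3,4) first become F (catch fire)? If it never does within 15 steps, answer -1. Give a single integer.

Step 1: cell (3,4)='T' (+4 fires, +2 burnt)
Step 2: cell (3,4)='F' (+4 fires, +4 burnt)
  -> target ignites at step 2
Step 3: cell (3,4)='.' (+4 fires, +4 burnt)
Step 4: cell (3,4)='.' (+2 fires, +4 burnt)
Step 5: cell (3,4)='.' (+2 fires, +2 burnt)
Step 6: cell (3,4)='.' (+1 fires, +2 burnt)
Step 7: cell (3,4)='.' (+1 fires, +1 burnt)
Step 8: cell (3,4)='.' (+0 fires, +1 burnt)
  fire out at step 8

2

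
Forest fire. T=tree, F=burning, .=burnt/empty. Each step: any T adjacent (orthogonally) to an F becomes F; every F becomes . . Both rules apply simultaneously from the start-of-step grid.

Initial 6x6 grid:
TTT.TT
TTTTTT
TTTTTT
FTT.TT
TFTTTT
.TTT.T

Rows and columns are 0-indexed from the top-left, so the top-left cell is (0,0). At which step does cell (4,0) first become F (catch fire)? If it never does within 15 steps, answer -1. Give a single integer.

Step 1: cell (4,0)='F' (+5 fires, +2 burnt)
  -> target ignites at step 1
Step 2: cell (4,0)='.' (+5 fires, +5 burnt)
Step 3: cell (4,0)='.' (+5 fires, +5 burnt)
Step 4: cell (4,0)='.' (+5 fires, +5 burnt)
Step 5: cell (4,0)='.' (+5 fires, +5 burnt)
Step 6: cell (4,0)='.' (+2 fires, +5 burnt)
Step 7: cell (4,0)='.' (+2 fires, +2 burnt)
Step 8: cell (4,0)='.' (+1 fires, +2 burnt)
Step 9: cell (4,0)='.' (+0 fires, +1 burnt)
  fire out at step 9

1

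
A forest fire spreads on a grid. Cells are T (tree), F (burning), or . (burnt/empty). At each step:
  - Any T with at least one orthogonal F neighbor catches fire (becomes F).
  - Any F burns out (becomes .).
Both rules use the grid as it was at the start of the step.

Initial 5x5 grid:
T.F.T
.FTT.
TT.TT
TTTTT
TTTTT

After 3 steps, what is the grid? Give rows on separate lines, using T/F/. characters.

Step 1: 2 trees catch fire, 2 burn out
  T...T
  ..FT.
  TF.TT
  TTTTT
  TTTTT
Step 2: 3 trees catch fire, 2 burn out
  T...T
  ...F.
  F..TT
  TFTTT
  TTTTT
Step 3: 4 trees catch fire, 3 burn out
  T...T
  .....
  ...FT
  F.FTT
  TFTTT

T...T
.....
...FT
F.FTT
TFTTT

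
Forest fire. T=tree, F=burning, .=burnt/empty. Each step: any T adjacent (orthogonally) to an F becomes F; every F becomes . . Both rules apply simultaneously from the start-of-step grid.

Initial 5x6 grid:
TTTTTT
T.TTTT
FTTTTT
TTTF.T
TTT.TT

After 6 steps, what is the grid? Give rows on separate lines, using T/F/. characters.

Step 1: 5 trees catch fire, 2 burn out
  TTTTTT
  F.TTTT
  .FTFTT
  FTF..T
  TTT.TT
Step 2: 7 trees catch fire, 5 burn out
  FTTTTT
  ..TFTT
  ..F.FT
  .F...T
  FTF.TT
Step 3: 6 trees catch fire, 7 burn out
  .FTFTT
  ..F.FT
  .....F
  .....T
  .F..TT
Step 4: 4 trees catch fire, 6 burn out
  ..F.FT
  .....F
  ......
  .....F
  ....TT
Step 5: 2 trees catch fire, 4 burn out
  .....F
  ......
  ......
  ......
  ....TF
Step 6: 1 trees catch fire, 2 burn out
  ......
  ......
  ......
  ......
  ....F.

......
......
......
......
....F.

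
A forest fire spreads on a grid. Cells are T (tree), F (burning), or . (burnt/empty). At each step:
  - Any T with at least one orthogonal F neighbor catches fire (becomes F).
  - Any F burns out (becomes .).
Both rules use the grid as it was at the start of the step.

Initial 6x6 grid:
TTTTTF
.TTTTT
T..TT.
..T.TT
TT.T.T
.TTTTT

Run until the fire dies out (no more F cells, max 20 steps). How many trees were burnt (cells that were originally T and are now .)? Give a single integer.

Step 1: +2 fires, +1 burnt (F count now 2)
Step 2: +2 fires, +2 burnt (F count now 2)
Step 3: +3 fires, +2 burnt (F count now 3)
Step 4: +4 fires, +3 burnt (F count now 4)
Step 5: +3 fires, +4 burnt (F count now 3)
Step 6: +1 fires, +3 burnt (F count now 1)
Step 7: +1 fires, +1 burnt (F count now 1)
Step 8: +1 fires, +1 burnt (F count now 1)
Step 9: +1 fires, +1 burnt (F count now 1)
Step 10: +2 fires, +1 burnt (F count now 2)
Step 11: +1 fires, +2 burnt (F count now 1)
Step 12: +1 fires, +1 burnt (F count now 1)
Step 13: +1 fires, +1 burnt (F count now 1)
Step 14: +0 fires, +1 burnt (F count now 0)
Fire out after step 14
Initially T: 25, now '.': 34
Total burnt (originally-T cells now '.'): 23

Answer: 23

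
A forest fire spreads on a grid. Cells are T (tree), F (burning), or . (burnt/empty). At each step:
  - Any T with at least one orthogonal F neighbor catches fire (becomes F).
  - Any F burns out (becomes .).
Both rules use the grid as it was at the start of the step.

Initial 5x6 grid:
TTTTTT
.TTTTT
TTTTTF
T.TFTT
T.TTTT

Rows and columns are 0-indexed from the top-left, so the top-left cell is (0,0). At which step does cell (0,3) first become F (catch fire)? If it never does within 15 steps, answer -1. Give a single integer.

Step 1: cell (0,3)='T' (+7 fires, +2 burnt)
Step 2: cell (0,3)='T' (+7 fires, +7 burnt)
Step 3: cell (0,3)='F' (+4 fires, +7 burnt)
  -> target ignites at step 3
Step 4: cell (0,3)='.' (+3 fires, +4 burnt)
Step 5: cell (0,3)='.' (+2 fires, +3 burnt)
Step 6: cell (0,3)='.' (+2 fires, +2 burnt)
Step 7: cell (0,3)='.' (+0 fires, +2 burnt)
  fire out at step 7

3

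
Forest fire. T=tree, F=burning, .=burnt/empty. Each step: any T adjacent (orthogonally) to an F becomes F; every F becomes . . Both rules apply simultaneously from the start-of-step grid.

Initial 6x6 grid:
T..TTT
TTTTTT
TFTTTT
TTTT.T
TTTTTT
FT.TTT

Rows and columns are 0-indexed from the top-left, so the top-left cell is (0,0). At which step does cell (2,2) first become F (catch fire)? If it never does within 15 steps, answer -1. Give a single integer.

Step 1: cell (2,2)='F' (+6 fires, +2 burnt)
  -> target ignites at step 1
Step 2: cell (2,2)='.' (+6 fires, +6 burnt)
Step 3: cell (2,2)='.' (+5 fires, +6 burnt)
Step 4: cell (2,2)='.' (+4 fires, +5 burnt)
Step 5: cell (2,2)='.' (+5 fires, +4 burnt)
Step 6: cell (2,2)='.' (+3 fires, +5 burnt)
Step 7: cell (2,2)='.' (+1 fires, +3 burnt)
Step 8: cell (2,2)='.' (+0 fires, +1 burnt)
  fire out at step 8

1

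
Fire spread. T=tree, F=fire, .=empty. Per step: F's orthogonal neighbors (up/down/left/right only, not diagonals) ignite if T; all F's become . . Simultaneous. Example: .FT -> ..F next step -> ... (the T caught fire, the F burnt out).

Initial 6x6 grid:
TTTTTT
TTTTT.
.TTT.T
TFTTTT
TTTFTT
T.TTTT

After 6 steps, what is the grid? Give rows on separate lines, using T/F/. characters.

Step 1: 8 trees catch fire, 2 burn out
  TTTTTT
  TTTTT.
  .FTT.T
  F.FFTT
  TFF.FT
  T.TFTT
Step 2: 8 trees catch fire, 8 burn out
  TTTTTT
  TFTTT.
  ..FF.T
  ....FT
  F....F
  T.F.FT
Step 3: 7 trees catch fire, 8 burn out
  TFTTTT
  F.FFT.
  .....T
  .....F
  ......
  F....F
Step 4: 5 trees catch fire, 7 burn out
  F.FFTT
  ....F.
  .....F
  ......
  ......
  ......
Step 5: 1 trees catch fire, 5 burn out
  ....FT
  ......
  ......
  ......
  ......
  ......
Step 6: 1 trees catch fire, 1 burn out
  .....F
  ......
  ......
  ......
  ......
  ......

.....F
......
......
......
......
......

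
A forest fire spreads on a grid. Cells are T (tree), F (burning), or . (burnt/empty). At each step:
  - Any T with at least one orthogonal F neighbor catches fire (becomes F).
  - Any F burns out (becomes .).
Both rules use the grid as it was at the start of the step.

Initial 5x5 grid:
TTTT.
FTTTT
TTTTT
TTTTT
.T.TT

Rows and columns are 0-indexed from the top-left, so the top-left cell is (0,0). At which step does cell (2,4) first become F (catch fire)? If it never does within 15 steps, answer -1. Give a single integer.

Step 1: cell (2,4)='T' (+3 fires, +1 burnt)
Step 2: cell (2,4)='T' (+4 fires, +3 burnt)
Step 3: cell (2,4)='T' (+4 fires, +4 burnt)
Step 4: cell (2,4)='T' (+5 fires, +4 burnt)
Step 5: cell (2,4)='F' (+2 fires, +5 burnt)
  -> target ignites at step 5
Step 6: cell (2,4)='.' (+2 fires, +2 burnt)
Step 7: cell (2,4)='.' (+1 fires, +2 burnt)
Step 8: cell (2,4)='.' (+0 fires, +1 burnt)
  fire out at step 8

5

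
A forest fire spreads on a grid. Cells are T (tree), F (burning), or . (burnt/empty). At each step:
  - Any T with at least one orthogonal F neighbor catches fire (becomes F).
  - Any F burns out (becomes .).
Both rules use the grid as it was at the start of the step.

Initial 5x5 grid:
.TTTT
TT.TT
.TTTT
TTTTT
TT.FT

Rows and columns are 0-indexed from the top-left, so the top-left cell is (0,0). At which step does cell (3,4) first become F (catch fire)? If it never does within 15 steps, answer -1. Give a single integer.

Step 1: cell (3,4)='T' (+2 fires, +1 burnt)
Step 2: cell (3,4)='F' (+3 fires, +2 burnt)
  -> target ignites at step 2
Step 3: cell (3,4)='.' (+4 fires, +3 burnt)
Step 4: cell (3,4)='.' (+5 fires, +4 burnt)
Step 5: cell (3,4)='.' (+4 fires, +5 burnt)
Step 6: cell (3,4)='.' (+2 fires, +4 burnt)
Step 7: cell (3,4)='.' (+0 fires, +2 burnt)
  fire out at step 7

2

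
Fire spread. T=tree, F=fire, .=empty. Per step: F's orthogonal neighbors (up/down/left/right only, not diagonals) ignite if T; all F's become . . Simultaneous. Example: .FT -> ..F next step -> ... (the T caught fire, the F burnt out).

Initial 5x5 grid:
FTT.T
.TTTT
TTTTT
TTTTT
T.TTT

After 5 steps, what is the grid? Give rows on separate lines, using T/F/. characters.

Step 1: 1 trees catch fire, 1 burn out
  .FT.T
  .TTTT
  TTTTT
  TTTTT
  T.TTT
Step 2: 2 trees catch fire, 1 burn out
  ..F.T
  .FTTT
  TTTTT
  TTTTT
  T.TTT
Step 3: 2 trees catch fire, 2 burn out
  ....T
  ..FTT
  TFTTT
  TTTTT
  T.TTT
Step 4: 4 trees catch fire, 2 burn out
  ....T
  ...FT
  F.FTT
  TFTTT
  T.TTT
Step 5: 4 trees catch fire, 4 burn out
  ....T
  ....F
  ...FT
  F.FTT
  T.TTT

....T
....F
...FT
F.FTT
T.TTT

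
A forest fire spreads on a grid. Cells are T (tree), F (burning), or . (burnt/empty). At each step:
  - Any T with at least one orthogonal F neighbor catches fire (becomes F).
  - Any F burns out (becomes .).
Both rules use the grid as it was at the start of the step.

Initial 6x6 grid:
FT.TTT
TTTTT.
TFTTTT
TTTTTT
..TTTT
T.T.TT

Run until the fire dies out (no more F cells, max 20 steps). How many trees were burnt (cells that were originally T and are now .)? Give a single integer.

Answer: 27

Derivation:
Step 1: +6 fires, +2 burnt (F count now 6)
Step 2: +4 fires, +6 burnt (F count now 4)
Step 3: +4 fires, +4 burnt (F count now 4)
Step 4: +6 fires, +4 burnt (F count now 6)
Step 5: +3 fires, +6 burnt (F count now 3)
Step 6: +3 fires, +3 burnt (F count now 3)
Step 7: +1 fires, +3 burnt (F count now 1)
Step 8: +0 fires, +1 burnt (F count now 0)
Fire out after step 8
Initially T: 28, now '.': 35
Total burnt (originally-T cells now '.'): 27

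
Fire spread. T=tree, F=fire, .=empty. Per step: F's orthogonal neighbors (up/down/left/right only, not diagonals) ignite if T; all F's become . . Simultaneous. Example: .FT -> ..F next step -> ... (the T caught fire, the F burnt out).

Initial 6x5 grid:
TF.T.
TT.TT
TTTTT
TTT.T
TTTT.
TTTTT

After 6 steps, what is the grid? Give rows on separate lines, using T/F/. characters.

Step 1: 2 trees catch fire, 1 burn out
  F..T.
  TF.TT
  TTTTT
  TTT.T
  TTTT.
  TTTTT
Step 2: 2 trees catch fire, 2 burn out
  ...T.
  F..TT
  TFTTT
  TTT.T
  TTTT.
  TTTTT
Step 3: 3 trees catch fire, 2 burn out
  ...T.
  ...TT
  F.FTT
  TFT.T
  TTTT.
  TTTTT
Step 4: 4 trees catch fire, 3 burn out
  ...T.
  ...TT
  ...FT
  F.F.T
  TFTT.
  TTTTT
Step 5: 5 trees catch fire, 4 burn out
  ...T.
  ...FT
  ....F
  ....T
  F.FT.
  TFTTT
Step 6: 6 trees catch fire, 5 burn out
  ...F.
  ....F
  .....
  ....F
  ...F.
  F.FTT

...F.
....F
.....
....F
...F.
F.FTT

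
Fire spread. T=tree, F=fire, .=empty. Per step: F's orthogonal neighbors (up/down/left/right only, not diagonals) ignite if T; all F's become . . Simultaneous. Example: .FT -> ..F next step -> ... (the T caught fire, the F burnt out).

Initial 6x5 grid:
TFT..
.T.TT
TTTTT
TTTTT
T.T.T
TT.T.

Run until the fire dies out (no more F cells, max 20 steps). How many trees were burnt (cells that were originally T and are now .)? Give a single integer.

Step 1: +3 fires, +1 burnt (F count now 3)
Step 2: +1 fires, +3 burnt (F count now 1)
Step 3: +3 fires, +1 burnt (F count now 3)
Step 4: +3 fires, +3 burnt (F count now 3)
Step 5: +5 fires, +3 burnt (F count now 5)
Step 6: +3 fires, +5 burnt (F count now 3)
Step 7: +2 fires, +3 burnt (F count now 2)
Step 8: +0 fires, +2 burnt (F count now 0)
Fire out after step 8
Initially T: 21, now '.': 29
Total burnt (originally-T cells now '.'): 20

Answer: 20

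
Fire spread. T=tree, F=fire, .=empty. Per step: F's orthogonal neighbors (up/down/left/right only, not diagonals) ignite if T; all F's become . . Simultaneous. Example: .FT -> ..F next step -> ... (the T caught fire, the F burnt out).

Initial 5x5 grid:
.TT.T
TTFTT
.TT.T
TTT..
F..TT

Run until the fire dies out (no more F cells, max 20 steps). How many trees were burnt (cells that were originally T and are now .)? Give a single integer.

Step 1: +5 fires, +2 burnt (F count now 5)
Step 2: +6 fires, +5 burnt (F count now 6)
Step 3: +2 fires, +6 burnt (F count now 2)
Step 4: +0 fires, +2 burnt (F count now 0)
Fire out after step 4
Initially T: 15, now '.': 23
Total burnt (originally-T cells now '.'): 13

Answer: 13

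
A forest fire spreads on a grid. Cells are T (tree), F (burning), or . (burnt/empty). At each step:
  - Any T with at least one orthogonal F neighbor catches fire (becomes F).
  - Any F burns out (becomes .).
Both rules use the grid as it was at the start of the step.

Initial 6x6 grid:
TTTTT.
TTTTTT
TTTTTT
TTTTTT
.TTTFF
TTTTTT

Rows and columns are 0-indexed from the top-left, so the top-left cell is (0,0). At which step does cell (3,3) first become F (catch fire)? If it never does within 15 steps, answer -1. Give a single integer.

Step 1: cell (3,3)='T' (+5 fires, +2 burnt)
Step 2: cell (3,3)='F' (+5 fires, +5 burnt)
  -> target ignites at step 2
Step 3: cell (3,3)='.' (+6 fires, +5 burnt)
Step 4: cell (3,3)='.' (+5 fires, +6 burnt)
Step 5: cell (3,3)='.' (+5 fires, +5 burnt)
Step 6: cell (3,3)='.' (+3 fires, +5 burnt)
Step 7: cell (3,3)='.' (+2 fires, +3 burnt)
Step 8: cell (3,3)='.' (+1 fires, +2 burnt)
Step 9: cell (3,3)='.' (+0 fires, +1 burnt)
  fire out at step 9

2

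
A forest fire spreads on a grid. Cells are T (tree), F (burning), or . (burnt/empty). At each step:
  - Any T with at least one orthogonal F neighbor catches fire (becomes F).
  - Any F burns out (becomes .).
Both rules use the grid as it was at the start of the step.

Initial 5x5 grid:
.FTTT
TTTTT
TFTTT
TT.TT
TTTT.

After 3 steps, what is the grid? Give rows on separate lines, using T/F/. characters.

Step 1: 5 trees catch fire, 2 burn out
  ..FTT
  TFTTT
  F.FTT
  TF.TT
  TTTT.
Step 2: 6 trees catch fire, 5 burn out
  ...FT
  F.FTT
  ...FT
  F..TT
  TFTT.
Step 3: 6 trees catch fire, 6 burn out
  ....F
  ...FT
  ....F
  ...FT
  F.FT.

....F
...FT
....F
...FT
F.FT.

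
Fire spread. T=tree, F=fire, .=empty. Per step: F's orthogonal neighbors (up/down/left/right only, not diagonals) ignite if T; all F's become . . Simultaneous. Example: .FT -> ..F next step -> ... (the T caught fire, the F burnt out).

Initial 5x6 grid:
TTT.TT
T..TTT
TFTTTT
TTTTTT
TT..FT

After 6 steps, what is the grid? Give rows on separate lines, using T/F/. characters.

Step 1: 5 trees catch fire, 2 burn out
  TTT.TT
  T..TTT
  F.FTTT
  TFTTFT
  TT...F
Step 2: 8 trees catch fire, 5 burn out
  TTT.TT
  F..TTT
  ...FFT
  F.FF.F
  TF....
Step 3: 5 trees catch fire, 8 burn out
  FTT.TT
  ...FFT
  .....F
  ......
  F.....
Step 4: 3 trees catch fire, 5 burn out
  .FT.FT
  .....F
  ......
  ......
  ......
Step 5: 2 trees catch fire, 3 burn out
  ..F..F
  ......
  ......
  ......
  ......
Step 6: 0 trees catch fire, 2 burn out
  ......
  ......
  ......
  ......
  ......

......
......
......
......
......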